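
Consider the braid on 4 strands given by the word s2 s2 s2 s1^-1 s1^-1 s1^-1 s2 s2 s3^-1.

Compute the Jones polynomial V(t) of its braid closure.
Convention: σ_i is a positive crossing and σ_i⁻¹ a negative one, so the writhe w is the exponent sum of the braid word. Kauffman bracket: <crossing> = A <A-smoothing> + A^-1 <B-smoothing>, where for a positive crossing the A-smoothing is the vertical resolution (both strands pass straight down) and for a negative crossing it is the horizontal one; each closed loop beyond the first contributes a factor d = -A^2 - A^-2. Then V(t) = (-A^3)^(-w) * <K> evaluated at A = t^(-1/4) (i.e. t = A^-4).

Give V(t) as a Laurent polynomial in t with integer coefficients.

-t^6 + t^5 - 2*t^4 + 3*t^3 - 2*t^2 + 3*t - 1 + t^-1 - t^-2

Derivation:
The presented braid s2 s2 s2 s1^-1 s1^-1 s1^-1 s2 s2 s3^-1 on 4 strands reduces by inverse Markov moves (closure unchanged at each step):
  Destabilize: the word has the form β·s3^-1 where s3^-1 occurs only as the final letter (β ∈ B_3); drop it and the last strand → 3 strands.
Reduced to β = s2 s2 s2 s1^-1 s1^-1 s1^-1 s2 s2 on 3 strands, 8 crossings.
Compute on β:
Braid: s2 s2 s2 s1^-1 s1^-1 s1^-1 s2 s2 on 3 strands, 8 crossings.
Writhe w = (#positive) - (#negative) = 5 - 3 = 2.
Enumerate smoothing states for the bracket polynomial. There are 2^8 = 256 states.
For each crossing: s=0 is the vertical smoothing, s=1 horizontal. Crossing k contributes A^(sign_k * (1 - 2*s_k)); loop factor d = -A^2 - A^-2.
Tabulate the states by total A-exponent and number of loops L (A-exp: L × count):
  A^8: L=4 ×1
  A^6: L=3 ×8
  A^4: L=2 ×18, L=4 ×10
  A^2: L=1 ×15, L=3 ×31, L=5 ×10
  A^0: L=2 ×35, L=4 ×30, L=6 ×5
  A^-2: L=3 ×40, L=5 ×15, L=7 ×1
  A^-4: L=4 ×25, L=6 ×3
  A^-6: L=5 ×8
  A^-8: L=6 ×1
Each group contributes A^e * Σ count * d^(L-1):
Powers of d = -A^2 - A^-2: d^2 = A^4 + 2 + A^-4; d^3 = -A^6 - 3*A^2 - 3*A^-2 - A^-6; d^4 = A^8 + 4*A^4 + 6 + 4*A^-4 + A^-8; d^5 = -A^10 - 5*A^6 - 10*A^2 - 10*A^-2 - 5*A^-6 - A^-10; d^6 = A^12 + 6*A^8 + 15*A^4 + 20 + 15*A^-4 + 6*A^-8 + A^-12.
  A^8 * (d^3) = -A^14 - 3*A^10 - 3*A^6 - A^2
  A^6 * (8*d^2) = 8*A^10 + 16*A^6 + 8*A^2
  A^4 * (18*d + 10*d^3) = -10*A^10 - 48*A^6 - 48*A^2 - 10*A^-2
  A^2 * (15 + 31*d^2 + 10*d^4) = 10*A^10 + 71*A^6 + 137*A^2 + 71*A^-2 + 10*A^-6
  A^0 * (35*d + 30*d^3 + 5*d^5) = -5*A^10 - 55*A^6 - 175*A^2 - 175*A^-2 - 55*A^-6 - 5*A^-10
  A^-2 * (40*d^2 + 15*d^4 + d^6) = A^10 + 21*A^6 + 115*A^2 + 190*A^-2 + 115*A^-6 + 21*A^-10 + A^-14
  A^-4 * (25*d^3 + 3*d^5) = -3*A^6 - 40*A^2 - 105*A^-2 - 105*A^-6 - 40*A^-10 - 3*A^-14
  A^-6 * (8*d^4) = 8*A^2 + 32*A^-2 + 48*A^-6 + 32*A^-10 + 8*A^-14
  A^-8 * (d^5) = -A^2 - 5*A^-2 - 10*A^-6 - 10*A^-10 - 5*A^-14 - A^-18
Summing the groups: <K> = -A^14 + A^10 - A^6 + 3*A^2 - 2*A^-2 + 3*A^-6 - 2*A^-10 + A^-14 - A^-18
Normalise by the writhe: (-A^3)^(-w) = (-A^3)^(-2) = A^-6, so f(A) = A^-6 * <K> = -A^8 + A^4 - 1 + 3*A^-4 - 2*A^-8 + 3*A^-12 - 2*A^-16 + A^-20 - A^-24.
Substitute A = t^(-1/4), i.e. A^e → t^(-e/4): V(t) = -t^6 + t^5 - 2*t^4 + 3*t^3 - 2*t^2 + 3*t - 1 + t^-1 - t^-2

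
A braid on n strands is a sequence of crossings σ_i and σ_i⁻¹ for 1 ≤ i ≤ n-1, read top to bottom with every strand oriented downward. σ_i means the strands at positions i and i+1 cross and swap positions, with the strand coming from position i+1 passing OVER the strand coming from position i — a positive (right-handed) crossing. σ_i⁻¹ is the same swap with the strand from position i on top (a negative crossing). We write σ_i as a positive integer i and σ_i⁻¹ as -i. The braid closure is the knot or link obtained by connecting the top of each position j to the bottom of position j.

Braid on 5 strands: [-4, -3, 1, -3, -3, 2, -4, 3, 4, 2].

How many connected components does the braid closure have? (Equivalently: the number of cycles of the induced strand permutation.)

Track the strand permutation on 5 strands, starting from identity.
  step 1: s4^-1 swaps positions 4,5 -> [1 2 3 5 4]
  step 2: s3^-1 swaps positions 3,4 -> [1 2 5 3 4]
  step 3: s1 swaps positions 1,2 -> [2 1 5 3 4]
  step 4: s3^-1 swaps positions 3,4 -> [2 1 3 5 4]
  step 5: s3^-1 swaps positions 3,4 -> [2 1 5 3 4]
  step 6: s2 swaps positions 2,3 -> [2 5 1 3 4]
  step 7: s4^-1 swaps positions 4,5 -> [2 5 1 4 3]
  step 8: s3 swaps positions 3,4 -> [2 5 4 1 3]
  step 9: s4 swaps positions 4,5 -> [2 5 4 3 1]
  step 10: s2 swaps positions 2,3 -> [2 4 5 3 1]
Final permutation (position -> original strand): [2 4 5 3 1]
Closure components = cycle count of this permutation = 1.

Answer: 1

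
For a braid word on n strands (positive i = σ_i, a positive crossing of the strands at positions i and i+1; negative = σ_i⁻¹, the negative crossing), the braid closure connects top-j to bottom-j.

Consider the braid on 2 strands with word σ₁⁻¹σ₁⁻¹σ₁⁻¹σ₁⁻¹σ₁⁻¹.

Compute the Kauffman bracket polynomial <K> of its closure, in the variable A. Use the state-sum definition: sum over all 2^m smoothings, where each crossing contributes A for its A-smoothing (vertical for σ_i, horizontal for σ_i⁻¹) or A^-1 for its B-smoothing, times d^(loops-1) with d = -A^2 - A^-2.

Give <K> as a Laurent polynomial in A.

A^13 - A^9 + A^5 - A - A^-7

Derivation:
Braid: s1^-1 s1^-1 s1^-1 s1^-1 s1^-1 on 2 strands, 5 crossings.
Writhe w = (#positive) - (#negative) = 0 - 5 = -5.
Enumerate smoothing states for the bracket polynomial. There are 2^5 = 32 states.
For each crossing: s=0 is the vertical smoothing, s=1 horizontal. Crossing k contributes A^(sign_k * (1 - 2*s_k)); loop factor d = -A^2 - A^-2.
  state 00000: A-exp=-5, loops=2, term = A^-5 * d^1
  state 00001: A-exp=-3, loops=1, term = A^-3 * d^0
  state 00010: A-exp=-3, loops=1, term = A^-3 * d^0
  state 00011: A-exp=-1, loops=2, term = A^-1 * d^1
  state 00100: A-exp=-3, loops=1, term = A^-3 * d^0
  state 00101: A-exp=-1, loops=2, term = A^-1 * d^1
  state 00110: A-exp=-1, loops=2, term = A^-1 * d^1
  state 00111: A-exp=+1, loops=3, term = A^1 * d^2
  state 01000: A-exp=-3, loops=1, term = A^-3 * d^0
  state 01001: A-exp=-1, loops=2, term = A^-1 * d^1
  state 01010: A-exp=-1, loops=2, term = A^-1 * d^1
  state 01011: A-exp=+1, loops=3, term = A^1 * d^2
  state 01100: A-exp=-1, loops=2, term = A^-1 * d^1
  state 01101: A-exp=+1, loops=3, term = A^1 * d^2
  state 01110: A-exp=+1, loops=3, term = A^1 * d^2
  state 01111: A-exp=+3, loops=4, term = A^3 * d^3
  state 10000: A-exp=-3, loops=1, term = A^-3 * d^0
  state 10001: A-exp=-1, loops=2, term = A^-1 * d^1
  state 10010: A-exp=-1, loops=2, term = A^-1 * d^1
  state 10011: A-exp=+1, loops=3, term = A^1 * d^2
  state 10100: A-exp=-1, loops=2, term = A^-1 * d^1
  state 10101: A-exp=+1, loops=3, term = A^1 * d^2
  state 10110: A-exp=+1, loops=3, term = A^1 * d^2
  state 10111: A-exp=+3, loops=4, term = A^3 * d^3
  state 11000: A-exp=-1, loops=2, term = A^-1 * d^1
  state 11001: A-exp=+1, loops=3, term = A^1 * d^2
  state 11010: A-exp=+1, loops=3, term = A^1 * d^2
  state 11011: A-exp=+3, loops=4, term = A^3 * d^3
  state 11100: A-exp=+1, loops=3, term = A^1 * d^2
  state 11101: A-exp=+3, loops=4, term = A^3 * d^3
  state 11110: A-exp=+3, loops=4, term = A^3 * d^3
  state 11111: A-exp=+5, loops=5, term = A^5 * d^4
Collect the terms by A-exponent (count of states per loop number):
Powers of d = -A^2 - A^-2: d^2 = A^4 + 2 + A^-4; d^3 = -A^6 - 3*A^2 - 3*A^-2 - A^-6; d^4 = A^8 + 4*A^4 + 6 + 4*A^-4 + A^-8.
  A^5 * (d^4) = A^13 + 4*A^9 + 6*A^5 + 4*A + A^-3
  A^3 * (5*d^3) = -5*A^9 - 15*A^5 - 15*A - 5*A^-3
  A^1 * (10*d^2) = 10*A^5 + 20*A + 10*A^-3
  A^-1 * (10*d) = -10*A - 10*A^-3
  A^-3 * (5) = 5*A^-3
  A^-5 * (d) = -A^-3 - A^-7
Summing the groups: <K> = A^13 - A^9 + A^5 - A - A^-7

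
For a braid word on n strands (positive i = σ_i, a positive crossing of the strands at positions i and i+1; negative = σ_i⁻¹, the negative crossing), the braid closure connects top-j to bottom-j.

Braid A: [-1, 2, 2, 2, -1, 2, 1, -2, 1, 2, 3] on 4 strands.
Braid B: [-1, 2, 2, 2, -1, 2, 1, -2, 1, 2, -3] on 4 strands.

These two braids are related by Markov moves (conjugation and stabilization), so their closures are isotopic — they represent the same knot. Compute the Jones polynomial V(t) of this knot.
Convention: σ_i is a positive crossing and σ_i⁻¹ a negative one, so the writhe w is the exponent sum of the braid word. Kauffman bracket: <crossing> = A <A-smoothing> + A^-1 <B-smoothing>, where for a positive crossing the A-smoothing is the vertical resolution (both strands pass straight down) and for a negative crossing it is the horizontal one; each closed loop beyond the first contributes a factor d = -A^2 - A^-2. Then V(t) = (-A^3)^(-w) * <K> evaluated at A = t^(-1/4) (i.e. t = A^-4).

Markov-equivalent braids have isotopic closures, hence identical knot invariants. Strip the Markov moves from each word to reach a common short braid β, then compute V(t) once on β.
Braid A: s1^-1 s2 s2 s2 s1^-1 s2 s1 s2^-1 s1 s2 s3 on 4 strands reduces by inverse Markov moves (closure unchanged at each step):
  Destabilize: the word has the form β·s3 where s3 occurs only as the final letter (β ∈ B_3); drop it and the last strand → 3 strands.
Reduced to β = s1^-1 s2 s2 s2 s1^-1 s2 s1 s2^-1 s1 s2 on 3 strands, 10 crossings.
Braid B: s1^-1 s2 s2 s2 s1^-1 s2 s1 s2^-1 s1 s2 s3^-1 on 4 strands reduces by inverse Markov moves (closure unchanged at each step):
  Destabilize: the word has the form β·s3^-1 where s3^-1 occurs only as the final letter (β ∈ B_3); drop it and the last strand → 3 strands.
Reduced to β = s1^-1 s2 s2 s2 s1^-1 s2 s1 s2^-1 s1 s2 on 3 strands, 10 crossings.
Both give the same β = s1^-1 s2 s2 s2 s1^-1 s2 s1 s2^-1 s1 s2 on 3 strands, so one state sum suffices:
Braid: s1^-1 s2 s2 s2 s1^-1 s2 s1 s2^-1 s1 s2 on 3 strands, 10 crossings.
Writhe w = (#positive) - (#negative) = 7 - 3 = 4.
State-sum expansion of <K>. There are 2^10 = 1024 states.
Each crossing splits two ways (0=vertical, 1=horizontal). The state's weight is A^(#A-smoothings - #B-smoothings) * d^(loops - 1).
Tabulate the states by total A-exponent and number of loops L (A-exp: L × count):
  A^10: L=2 ×1
  A^8: L=1 ×5, L=3 ×5
  A^6: L=2 ×39, L=4 ×6
  A^4: L=1 ×34, L=3 ×85, L=5 ×1
  A^2: L=2 ×138, L=4 ×72
  A^0: L=1 ×48, L=3 ×167, L=5 ×37
  A^-2: L=2 ×91, L=4 ×109, L=6 ×10
  A^-4: L=3 ×82, L=5 ×37, L=7 ×1
  A^-6: L=4 ×40, L=6 ×5
  A^-8: L=5 ×10
  A^-10: L=6 ×1
Each group contributes A^e * Σ count * d^(L-1):
Powers of d = -A^2 - A^-2: d^2 = A^4 + 2 + A^-4; d^3 = -A^6 - 3*A^2 - 3*A^-2 - A^-6; d^4 = A^8 + 4*A^4 + 6 + 4*A^-4 + A^-8; d^5 = -A^10 - 5*A^6 - 10*A^2 - 10*A^-2 - 5*A^-6 - A^-10; d^6 = A^12 + 6*A^8 + 15*A^4 + 20 + 15*A^-4 + 6*A^-8 + A^-12.
  A^10 * (d) = -A^12 - A^8
  A^8 * (5 + 5*d^2) = 5*A^12 + 15*A^8 + 5*A^4
  A^6 * (39*d + 6*d^3) = -6*A^12 - 57*A^8 - 57*A^4 - 6
  A^4 * (34 + 85*d^2 + d^4) = A^12 + 89*A^8 + 210*A^4 + 89 + A^-4
  A^2 * (138*d + 72*d^3) = -72*A^8 - 354*A^4 - 354 - 72*A^-4
  A^0 * (48 + 167*d^2 + 37*d^4) = 37*A^8 + 315*A^4 + 604 + 315*A^-4 + 37*A^-8
  A^-2 * (91*d + 109*d^3 + 10*d^5) = -10*A^8 - 159*A^4 - 518 - 518*A^-4 - 159*A^-8 - 10*A^-12
  A^-4 * (82*d^2 + 37*d^4 + d^6) = A^8 + 43*A^4 + 245 + 406*A^-4 + 245*A^-8 + 43*A^-12 + A^-16
  A^-6 * (40*d^3 + 5*d^5) = -5*A^4 - 65 - 170*A^-4 - 170*A^-8 - 65*A^-12 - 5*A^-16
  A^-8 * (10*d^4) = 10 + 40*A^-4 + 60*A^-8 + 40*A^-12 + 10*A^-16
  A^-10 * (d^5) = -1 - 5*A^-4 - 10*A^-8 - 10*A^-12 - 5*A^-16 - A^-20
Summing the groups: <K> = -A^12 + 2*A^8 - 2*A^4 + 4 - 3*A^-4 + 3*A^-8 - 2*A^-12 + A^-16 - A^-20
Normalise by the writhe: (-A^3)^(-w) = (-A^3)^(-4) = A^-12, so f(A) = A^-12 * <K> = -1 + 2*A^-4 - 2*A^-8 + 4*A^-12 - 3*A^-16 + 3*A^-20 - 2*A^-24 + A^-28 - A^-32.
Substitute A = t^(-1/4), i.e. A^e → t^(-e/4): V(t) = -t^8 + t^7 - 2*t^6 + 3*t^5 - 3*t^4 + 4*t^3 - 2*t^2 + 2*t - 1

Answer: -t^8 + t^7 - 2*t^6 + 3*t^5 - 3*t^4 + 4*t^3 - 2*t^2 + 2*t - 1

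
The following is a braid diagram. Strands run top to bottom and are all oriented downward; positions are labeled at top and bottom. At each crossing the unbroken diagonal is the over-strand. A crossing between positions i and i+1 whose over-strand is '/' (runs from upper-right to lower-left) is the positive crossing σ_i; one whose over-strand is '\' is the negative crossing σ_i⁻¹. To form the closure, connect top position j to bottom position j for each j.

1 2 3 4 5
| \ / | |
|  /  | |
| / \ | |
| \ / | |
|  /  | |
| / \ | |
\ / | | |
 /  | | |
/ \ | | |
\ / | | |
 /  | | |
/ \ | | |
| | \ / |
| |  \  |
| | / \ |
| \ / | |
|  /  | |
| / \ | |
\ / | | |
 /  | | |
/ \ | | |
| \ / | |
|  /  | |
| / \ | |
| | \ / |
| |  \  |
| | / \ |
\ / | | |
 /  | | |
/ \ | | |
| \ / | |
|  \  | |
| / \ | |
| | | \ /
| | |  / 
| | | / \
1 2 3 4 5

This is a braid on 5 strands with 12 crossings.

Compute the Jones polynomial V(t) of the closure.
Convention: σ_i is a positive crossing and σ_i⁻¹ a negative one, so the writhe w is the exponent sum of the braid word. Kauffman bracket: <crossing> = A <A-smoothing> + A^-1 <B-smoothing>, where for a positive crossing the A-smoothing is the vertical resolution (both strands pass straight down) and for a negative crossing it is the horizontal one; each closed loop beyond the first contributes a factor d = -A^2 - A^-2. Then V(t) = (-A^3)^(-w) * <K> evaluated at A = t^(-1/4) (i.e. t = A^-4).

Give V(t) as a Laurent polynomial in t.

-t^7 + 2*t^6 - 2*t^5 + 2*t^4 - 2*t^3 + 2*t^2 - t + 1

Derivation:
Reading the diagram top to bottom ('/'-over between positions i,i+1 = s_i, '\'-over = s_i^-1): braid word = s2 s2 s1 s1 s3^-1 s2 s1 s2 s3^-1 s1 s2^-1 s4.
The presented braid s2 s2 s1 s1 s3^-1 s2 s1 s2 s3^-1 s1 s2^-1 s4 on 5 strands reduces by inverse Markov moves (closure unchanged at each step):
  Destabilize: the word has the form β·s4 where s4 occurs only as the final letter (β ∈ B_4); drop it and the last strand → 4 strands.
  Deconjugate: the word is γ·β·γ⁻¹ with γ = s2 (prefix) and γ⁻¹ = s2^-1 (suffix); strip both.
Reduced to β = s2 s1 s1 s3^-1 s2 s1 s2 s3^-1 s1 on 4 strands, 9 crossings.
Compute on β:
Braid: s2 s1 s1 s3^-1 s2 s1 s2 s3^-1 s1 on 4 strands, 9 crossings.
Writhe w = (#positive) - (#negative) = 7 - 2 = 5.
Enumerate smoothing states for the bracket polynomial. There are 2^9 = 512 states.
For each crossing: s=0 is the vertical smoothing, s=1 horizontal. Crossing k contributes A^(sign_k * (1 - 2*s_k)); loop factor d = -A^2 - A^-2.
Tabulate the states by total A-exponent and number of loops L (A-exp: L × count):
  A^9: L=4 ×1
  A^7: L=3 ×9
  A^5: L=2 ×28, L=4 ×8
  A^3: L=1 ×32, L=3 ×48, L=5 ×4
  A^1: L=2 ×91, L=4 ×34, L=6 ×1
  A^-1: L=1 ×23, L=3 ×92, L=5 ×11
  A^-3: L=2 ×43, L=4 ×40, L=6 ×1
  A^-5: L=1 ×4, L=3 ×26, L=5 ×6
  A^-7: L=2 ×4, L=4 ×5
  A^-9: L=3 ×1
Each group contributes A^e * Σ count * d^(L-1):
Powers of d = -A^2 - A^-2: d^2 = A^4 + 2 + A^-4; d^3 = -A^6 - 3*A^2 - 3*A^-2 - A^-6; d^4 = A^8 + 4*A^4 + 6 + 4*A^-4 + A^-8; d^5 = -A^10 - 5*A^6 - 10*A^2 - 10*A^-2 - 5*A^-6 - A^-10.
  A^9 * (d^3) = -A^15 - 3*A^11 - 3*A^7 - A^3
  A^7 * (9*d^2) = 9*A^11 + 18*A^7 + 9*A^3
  A^5 * (28*d + 8*d^3) = -8*A^11 - 52*A^7 - 52*A^3 - 8*A^-1
  A^3 * (32 + 48*d^2 + 4*d^4) = 4*A^11 + 64*A^7 + 152*A^3 + 64*A^-1 + 4*A^-5
  A^1 * (91*d + 34*d^3 + d^5) = -A^11 - 39*A^7 - 203*A^3 - 203*A^-1 - 39*A^-5 - A^-9
  A^-1 * (23 + 92*d^2 + 11*d^4) = 11*A^7 + 136*A^3 + 273*A^-1 + 136*A^-5 + 11*A^-9
  A^-3 * (43*d + 40*d^3 + d^5) = -A^7 - 45*A^3 - 173*A^-1 - 173*A^-5 - 45*A^-9 - A^-13
  A^-5 * (4 + 26*d^2 + 6*d^4) = 6*A^3 + 50*A^-1 + 92*A^-5 + 50*A^-9 + 6*A^-13
  A^-7 * (4*d + 5*d^3) = -5*A^-1 - 19*A^-5 - 19*A^-9 - 5*A^-13
  A^-9 * (d^2) = A^-5 + 2*A^-9 + A^-13
Summing the groups: <K> = -A^15 + A^11 - 2*A^7 + 2*A^3 - 2*A^-1 + 2*A^-5 - 2*A^-9 + A^-13
Normalise by the writhe: (-A^3)^(-w) = (-A^3)^(-5) = -A^-15, so f(A) = -A^-15 * <K> = 1 - A^-4 + 2*A^-8 - 2*A^-12 + 2*A^-16 - 2*A^-20 + 2*A^-24 - A^-28.
Substitute A = t^(-1/4), i.e. A^e → t^(-e/4): V(t) = -t^7 + 2*t^6 - 2*t^5 + 2*t^4 - 2*t^3 + 2*t^2 - t + 1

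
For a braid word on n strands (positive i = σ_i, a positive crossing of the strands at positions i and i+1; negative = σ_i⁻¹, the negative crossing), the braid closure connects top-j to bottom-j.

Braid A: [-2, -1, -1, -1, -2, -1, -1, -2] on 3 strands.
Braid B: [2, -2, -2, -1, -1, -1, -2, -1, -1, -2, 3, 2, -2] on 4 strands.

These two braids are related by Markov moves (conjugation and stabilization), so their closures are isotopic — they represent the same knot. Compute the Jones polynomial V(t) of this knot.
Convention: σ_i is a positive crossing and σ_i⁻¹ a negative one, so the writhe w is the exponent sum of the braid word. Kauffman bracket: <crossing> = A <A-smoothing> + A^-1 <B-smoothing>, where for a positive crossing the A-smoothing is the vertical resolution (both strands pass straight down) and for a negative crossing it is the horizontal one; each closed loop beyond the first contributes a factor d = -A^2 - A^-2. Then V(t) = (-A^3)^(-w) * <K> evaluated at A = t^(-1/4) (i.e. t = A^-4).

t^-3 + t^-5 - t^-8

Derivation:
Markov-equivalent braids have isotopic closures, hence identical knot invariants. Strip the Markov moves from each word to reach a common short braid β, then compute V(t) once on β.
Braid A: s2^-1 s1^-1 s1^-1 s1^-1 s2^-1 s1^-1 s1^-1 s2^-1 on 3 strands has no conjugating prefix/suffix or stabilization to strip; take β = s2^-1 s1^-1 s1^-1 s1^-1 s2^-1 s1^-1 s1^-1 s2^-1.
Braid B: s2 s2^-1 s2^-1 s1^-1 s1^-1 s1^-1 s2^-1 s1^-1 s1^-1 s2^-1 s3 s2 s2^-1 on 4 strands reduces by inverse Markov moves (closure unchanged at each step):
  Deconjugate: the word is γ·β·γ⁻¹ with γ = s2 s2^-1 (prefix) and γ⁻¹ = s2 s2^-1 (suffix); strip both.
  Destabilize: the word has the form β·s3 where s3 occurs only as the final letter (β ∈ B_3); drop it and the last strand → 3 strands.
Reduced to β = s2^-1 s1^-1 s1^-1 s1^-1 s2^-1 s1^-1 s1^-1 s2^-1 on 3 strands, 8 crossings.
Both give the same β = s2^-1 s1^-1 s1^-1 s1^-1 s2^-1 s1^-1 s1^-1 s2^-1 on 3 strands, so one state sum suffices:
Braid: s2^-1 s1^-1 s1^-1 s1^-1 s2^-1 s1^-1 s1^-1 s2^-1 on 3 strands, 8 crossings.
Writhe w = (#positive) - (#negative) = 0 - 8 = -8.
Computing the Kauffman bracket via state sum. There are 2^8 = 256 states.
For each crossing: s=0 is the vertical smoothing, s=1 horizontal. Crossing k contributes A^(sign_k * (1 - 2*s_k)); loop factor d = -A^2 - A^-2.
Tabulate the states by total A-exponent and number of loops L (A-exp: L × count):
  A^8: L=5 ×1
  A^6: L=4 ×7, L=6 ×1
  A^4: L=3 ×19, L=5 ×9
  A^2: L=2 ×24, L=4 ×31, L=6 ×1
  A^0: L=1 ×12, L=3 ×53, L=5 ×5
  A^-2: L=2 ×45, L=4 ×11
  A^-4: L=1 ×15, L=3 ×13
  A^-6: L=2 ×8
  A^-8: L=3 ×1
Each group contributes A^e * Σ count * d^(L-1):
Powers of d = -A^2 - A^-2: d^2 = A^4 + 2 + A^-4; d^3 = -A^6 - 3*A^2 - 3*A^-2 - A^-6; d^4 = A^8 + 4*A^4 + 6 + 4*A^-4 + A^-8; d^5 = -A^10 - 5*A^6 - 10*A^2 - 10*A^-2 - 5*A^-6 - A^-10.
  A^8 * (d^4) = A^16 + 4*A^12 + 6*A^8 + 4*A^4 + 1
  A^6 * (7*d^3 + d^5) = -A^16 - 12*A^12 - 31*A^8 - 31*A^4 - 12 - A^-4
  A^4 * (19*d^2 + 9*d^4) = 9*A^12 + 55*A^8 + 92*A^4 + 55 + 9*A^-4
  A^2 * (24*d + 31*d^3 + d^5) = -A^12 - 36*A^8 - 127*A^4 - 127 - 36*A^-4 - A^-8
  A^0 * (12 + 53*d^2 + 5*d^4) = 5*A^8 + 73*A^4 + 148 + 73*A^-4 + 5*A^-8
  A^-2 * (45*d + 11*d^3) = -11*A^4 - 78 - 78*A^-4 - 11*A^-8
  A^-4 * (15 + 13*d^2) = 13 + 41*A^-4 + 13*A^-8
  A^-6 * (8*d) = -8*A^-4 - 8*A^-8
  A^-8 * (d^2) = A^-4 + 2*A^-8 + A^-12
Summing the groups: <K> = -A^8 + A^-4 + A^-12
Normalise by the writhe: (-A^3)^(-w) = (-A^3)^(8) = A^24, so f(A) = A^24 * <K> = -A^32 + A^20 + A^12.
Substitute A = t^(-1/4), i.e. A^e → t^(-e/4): V(t) = t^-3 + t^-5 - t^-8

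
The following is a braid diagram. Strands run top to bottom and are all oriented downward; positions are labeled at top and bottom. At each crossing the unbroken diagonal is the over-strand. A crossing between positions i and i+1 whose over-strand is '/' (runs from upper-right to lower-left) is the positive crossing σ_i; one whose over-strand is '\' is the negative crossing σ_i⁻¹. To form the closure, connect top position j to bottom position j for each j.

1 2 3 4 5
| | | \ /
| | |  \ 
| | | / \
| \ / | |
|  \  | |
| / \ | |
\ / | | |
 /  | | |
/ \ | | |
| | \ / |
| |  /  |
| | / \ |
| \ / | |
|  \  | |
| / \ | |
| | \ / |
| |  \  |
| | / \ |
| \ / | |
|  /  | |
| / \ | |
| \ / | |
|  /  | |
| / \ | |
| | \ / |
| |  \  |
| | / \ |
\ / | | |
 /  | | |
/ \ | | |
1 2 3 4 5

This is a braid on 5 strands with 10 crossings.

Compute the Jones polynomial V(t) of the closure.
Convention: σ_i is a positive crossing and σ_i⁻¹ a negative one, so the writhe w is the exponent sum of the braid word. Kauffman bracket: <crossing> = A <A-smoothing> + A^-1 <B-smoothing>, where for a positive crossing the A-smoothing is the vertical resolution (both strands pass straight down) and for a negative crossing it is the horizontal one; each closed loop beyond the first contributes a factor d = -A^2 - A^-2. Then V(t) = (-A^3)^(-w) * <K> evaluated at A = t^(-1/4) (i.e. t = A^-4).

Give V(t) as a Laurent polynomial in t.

Reading the diagram top to bottom ('/'-over between positions i,i+1 = s_i, '\'-over = s_i^-1): braid word = s4^-1 s2^-1 s1 s3 s2^-1 s3^-1 s2 s2 s3^-1 s1.
Braid: s4^-1 s2^-1 s1 s3 s2^-1 s3^-1 s2 s2 s3^-1 s1 on 5 strands, 10 crossings.
Writhe w = (#positive) - (#negative) = 5 - 5 = 0.
Enumerate smoothing states for the bracket polynomial. There are 2^10 = 1024 states.
Smooth each crossing (0=||, 1=⌣⌢); contribution A^(Σ sign_k(1-2s_k)) * d^(L-1).
Tabulate the states by total A-exponent and number of loops L (A-exp: L × count):
  A^10: L=4 ×1
  A^8: L=3 ×9, L=5 ×1
  A^6: L=2 ×27, L=4 ×18
  A^4: L=1 ×28, L=3 ×78, L=5 ×14
  A^2: L=2 ×116, L=4 ×88, L=6 ×6
  A^0: L=1 ×27, L=3 ×178, L=5 ×46, L=7 ×1
  A^-2: L=2 ×78, L=4 ×123, L=6 ×9
  A^-4: L=1 ×6, L=3 ×78, L=5 ×36
  A^-6: L=2 ×11, L=4 ×31, L=6 ×3
  A^-8: L=3 ×6, L=5 ×4
  A^-10: L=4 ×1
Each group contributes A^e * Σ count * d^(L-1):
Powers of d = -A^2 - A^-2: d^2 = A^4 + 2 + A^-4; d^3 = -A^6 - 3*A^2 - 3*A^-2 - A^-6; d^4 = A^8 + 4*A^4 + 6 + 4*A^-4 + A^-8; d^5 = -A^10 - 5*A^6 - 10*A^2 - 10*A^-2 - 5*A^-6 - A^-10; d^6 = A^12 + 6*A^8 + 15*A^4 + 20 + 15*A^-4 + 6*A^-8 + A^-12.
  A^10 * (d^3) = -A^16 - 3*A^12 - 3*A^8 - A^4
  A^8 * (9*d^2 + d^4) = A^16 + 13*A^12 + 24*A^8 + 13*A^4 + 1
  A^6 * (27*d + 18*d^3) = -18*A^12 - 81*A^8 - 81*A^4 - 18
  A^4 * (28 + 78*d^2 + 14*d^4) = 14*A^12 + 134*A^8 + 268*A^4 + 134 + 14*A^-4
  A^2 * (116*d + 88*d^3 + 6*d^5) = -6*A^12 - 118*A^8 - 440*A^4 - 440 - 118*A^-4 - 6*A^-8
  A^0 * (27 + 178*d^2 + 46*d^4 + d^6) = A^12 + 52*A^8 + 377*A^4 + 679 + 377*A^-4 + 52*A^-8 + A^-12
  A^-2 * (78*d + 123*d^3 + 9*d^5) = -9*A^8 - 168*A^4 - 537 - 537*A^-4 - 168*A^-8 - 9*A^-12
  A^-4 * (6 + 78*d^2 + 36*d^4) = 36*A^4 + 222 + 378*A^-4 + 222*A^-8 + 36*A^-12
  A^-6 * (11*d + 31*d^3 + 3*d^5) = -3*A^4 - 46 - 134*A^-4 - 134*A^-8 - 46*A^-12 - 3*A^-16
  A^-8 * (6*d^2 + 4*d^4) = 4 + 22*A^-4 + 36*A^-8 + 22*A^-12 + 4*A^-16
  A^-10 * (d^3) = -A^-4 - 3*A^-8 - 3*A^-12 - A^-16
Summing the groups: <K> = A^12 - A^8 + A^4 - 1 + A^-4 - A^-8 + A^-12
Normalise by the writhe: (-A^3)^(-w) = (-A^3)^(0) = 1, so f(A) = 1 * <K> = A^12 - A^8 + A^4 - 1 + A^-4 - A^-8 + A^-12.
Substitute A = t^(-1/4), i.e. A^e → t^(-e/4): V(t) = t^3 - t^2 + t - 1 + t^-1 - t^-2 + t^-3

Answer: t^3 - t^2 + t - 1 + t^-1 - t^-2 + t^-3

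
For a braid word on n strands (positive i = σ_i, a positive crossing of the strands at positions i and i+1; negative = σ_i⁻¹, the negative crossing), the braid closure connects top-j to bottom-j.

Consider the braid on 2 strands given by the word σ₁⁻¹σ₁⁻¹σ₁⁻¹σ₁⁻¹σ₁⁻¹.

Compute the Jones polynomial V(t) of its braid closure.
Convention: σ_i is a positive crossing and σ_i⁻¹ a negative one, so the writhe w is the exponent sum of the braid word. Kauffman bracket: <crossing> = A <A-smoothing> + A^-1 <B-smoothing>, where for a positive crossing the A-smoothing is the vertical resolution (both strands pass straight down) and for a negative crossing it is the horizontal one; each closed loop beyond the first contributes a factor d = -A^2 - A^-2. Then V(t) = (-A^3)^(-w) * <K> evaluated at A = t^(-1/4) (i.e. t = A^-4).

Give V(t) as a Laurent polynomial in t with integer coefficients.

t^-2 + t^-4 - t^-5 + t^-6 - t^-7

Derivation:
Braid: s1^-1 s1^-1 s1^-1 s1^-1 s1^-1 on 2 strands, 5 crossings.
Writhe w = (#positive) - (#negative) = 0 - 5 = -5.
Computing the Kauffman bracket via state sum. There are 2^5 = 32 states.
Each crossing splits two ways (0=vertical, 1=horizontal). The state's weight is A^(#A-smoothings - #B-smoothings) * d^(loops - 1).
  state 00000: A-exp=-5, loops=2, term = A^-5 * d^1
  state 00001: A-exp=-3, loops=1, term = A^-3 * d^0
  state 00010: A-exp=-3, loops=1, term = A^-3 * d^0
  state 00011: A-exp=-1, loops=2, term = A^-1 * d^1
  state 00100: A-exp=-3, loops=1, term = A^-3 * d^0
  state 00101: A-exp=-1, loops=2, term = A^-1 * d^1
  state 00110: A-exp=-1, loops=2, term = A^-1 * d^1
  state 00111: A-exp=+1, loops=3, term = A^1 * d^2
  state 01000: A-exp=-3, loops=1, term = A^-3 * d^0
  state 01001: A-exp=-1, loops=2, term = A^-1 * d^1
  state 01010: A-exp=-1, loops=2, term = A^-1 * d^1
  state 01011: A-exp=+1, loops=3, term = A^1 * d^2
  state 01100: A-exp=-1, loops=2, term = A^-1 * d^1
  state 01101: A-exp=+1, loops=3, term = A^1 * d^2
  state 01110: A-exp=+1, loops=3, term = A^1 * d^2
  state 01111: A-exp=+3, loops=4, term = A^3 * d^3
  state 10000: A-exp=-3, loops=1, term = A^-3 * d^0
  state 10001: A-exp=-1, loops=2, term = A^-1 * d^1
  state 10010: A-exp=-1, loops=2, term = A^-1 * d^1
  state 10011: A-exp=+1, loops=3, term = A^1 * d^2
  state 10100: A-exp=-1, loops=2, term = A^-1 * d^1
  state 10101: A-exp=+1, loops=3, term = A^1 * d^2
  state 10110: A-exp=+1, loops=3, term = A^1 * d^2
  state 10111: A-exp=+3, loops=4, term = A^3 * d^3
  state 11000: A-exp=-1, loops=2, term = A^-1 * d^1
  state 11001: A-exp=+1, loops=3, term = A^1 * d^2
  state 11010: A-exp=+1, loops=3, term = A^1 * d^2
  state 11011: A-exp=+3, loops=4, term = A^3 * d^3
  state 11100: A-exp=+1, loops=3, term = A^1 * d^2
  state 11101: A-exp=+3, loops=4, term = A^3 * d^3
  state 11110: A-exp=+3, loops=4, term = A^3 * d^3
  state 11111: A-exp=+5, loops=5, term = A^5 * d^4
Collect the terms by A-exponent (count of states per loop number):
Powers of d = -A^2 - A^-2: d^2 = A^4 + 2 + A^-4; d^3 = -A^6 - 3*A^2 - 3*A^-2 - A^-6; d^4 = A^8 + 4*A^4 + 6 + 4*A^-4 + A^-8.
  A^5 * (d^4) = A^13 + 4*A^9 + 6*A^5 + 4*A + A^-3
  A^3 * (5*d^3) = -5*A^9 - 15*A^5 - 15*A - 5*A^-3
  A^1 * (10*d^2) = 10*A^5 + 20*A + 10*A^-3
  A^-1 * (10*d) = -10*A - 10*A^-3
  A^-3 * (5) = 5*A^-3
  A^-5 * (d) = -A^-3 - A^-7
Summing the groups: <K> = A^13 - A^9 + A^5 - A - A^-7
Normalise by the writhe: (-A^3)^(-w) = (-A^3)^(5) = -A^15, so f(A) = -A^15 * <K> = -A^28 + A^24 - A^20 + A^16 + A^8.
Substitute A = t^(-1/4), i.e. A^e → t^(-e/4): V(t) = t^-2 + t^-4 - t^-5 + t^-6 - t^-7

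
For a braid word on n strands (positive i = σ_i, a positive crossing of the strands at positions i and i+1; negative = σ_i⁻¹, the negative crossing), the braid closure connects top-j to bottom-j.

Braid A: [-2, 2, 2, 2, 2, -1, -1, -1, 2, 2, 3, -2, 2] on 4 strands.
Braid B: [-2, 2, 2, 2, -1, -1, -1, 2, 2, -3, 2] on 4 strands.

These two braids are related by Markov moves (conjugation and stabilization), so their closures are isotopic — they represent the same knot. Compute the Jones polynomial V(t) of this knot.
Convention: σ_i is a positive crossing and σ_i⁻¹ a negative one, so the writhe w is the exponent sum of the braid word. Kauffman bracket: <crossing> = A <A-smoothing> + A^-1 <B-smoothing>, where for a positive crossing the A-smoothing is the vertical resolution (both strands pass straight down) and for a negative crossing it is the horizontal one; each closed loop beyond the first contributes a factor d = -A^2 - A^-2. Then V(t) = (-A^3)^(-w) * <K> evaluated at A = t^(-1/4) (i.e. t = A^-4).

Markov-equivalent braids have isotopic closures, hence identical knot invariants. Strip the Markov moves from each word to reach a common short braid β, then compute V(t) once on β.
Braid A: s2^-1 s2 s2 s2 s2 s1^-1 s1^-1 s1^-1 s2 s2 s3 s2^-1 s2 on 4 strands reduces by inverse Markov moves (closure unchanged at each step):
  Deconjugate: the word is γ·β·γ⁻¹ with γ = s2^-1 s2 (prefix) and γ⁻¹ = s2^-1 s2 (suffix); strip both.
  Destabilize: the word has the form β·s3 where s3 occurs only as the final letter (β ∈ B_3); drop it and the last strand → 3 strands.
Reduced to β = s2 s2 s2 s1^-1 s1^-1 s1^-1 s2 s2 on 3 strands, 8 crossings.
Braid B: s2^-1 s2 s2 s2 s1^-1 s1^-1 s1^-1 s2 s2 s3^-1 s2 on 4 strands reduces by inverse Markov moves (closure unchanged at each step):
  Deconjugate: the word is γ·β·γ⁻¹ with γ = s2^-1 (prefix) and γ⁻¹ = s2 (suffix); strip both.
  Destabilize: the word has the form β·s3^-1 where s3^-1 occurs only as the final letter (β ∈ B_3); drop it and the last strand → 3 strands.
Reduced to β = s2 s2 s2 s1^-1 s1^-1 s1^-1 s2 s2 on 3 strands, 8 crossings.
Both give the same β = s2 s2 s2 s1^-1 s1^-1 s1^-1 s2 s2 on 3 strands, so one state sum suffices:
Braid: s2 s2 s2 s1^-1 s1^-1 s1^-1 s2 s2 on 3 strands, 8 crossings.
Writhe w = (#positive) - (#negative) = 5 - 3 = 2.
Enumerate smoothing states for the bracket polynomial. There are 2^8 = 256 states.
Smooth each crossing (0=||, 1=⌣⌢); contribution A^(Σ sign_k(1-2s_k)) * d^(L-1).
Tabulate the states by total A-exponent and number of loops L (A-exp: L × count):
  A^8: L=4 ×1
  A^6: L=3 ×8
  A^4: L=2 ×18, L=4 ×10
  A^2: L=1 ×15, L=3 ×31, L=5 ×10
  A^0: L=2 ×35, L=4 ×30, L=6 ×5
  A^-2: L=3 ×40, L=5 ×15, L=7 ×1
  A^-4: L=4 ×25, L=6 ×3
  A^-6: L=5 ×8
  A^-8: L=6 ×1
Each group contributes A^e * Σ count * d^(L-1):
Powers of d = -A^2 - A^-2: d^2 = A^4 + 2 + A^-4; d^3 = -A^6 - 3*A^2 - 3*A^-2 - A^-6; d^4 = A^8 + 4*A^4 + 6 + 4*A^-4 + A^-8; d^5 = -A^10 - 5*A^6 - 10*A^2 - 10*A^-2 - 5*A^-6 - A^-10; d^6 = A^12 + 6*A^8 + 15*A^4 + 20 + 15*A^-4 + 6*A^-8 + A^-12.
  A^8 * (d^3) = -A^14 - 3*A^10 - 3*A^6 - A^2
  A^6 * (8*d^2) = 8*A^10 + 16*A^6 + 8*A^2
  A^4 * (18*d + 10*d^3) = -10*A^10 - 48*A^6 - 48*A^2 - 10*A^-2
  A^2 * (15 + 31*d^2 + 10*d^4) = 10*A^10 + 71*A^6 + 137*A^2 + 71*A^-2 + 10*A^-6
  A^0 * (35*d + 30*d^3 + 5*d^5) = -5*A^10 - 55*A^6 - 175*A^2 - 175*A^-2 - 55*A^-6 - 5*A^-10
  A^-2 * (40*d^2 + 15*d^4 + d^6) = A^10 + 21*A^6 + 115*A^2 + 190*A^-2 + 115*A^-6 + 21*A^-10 + A^-14
  A^-4 * (25*d^3 + 3*d^5) = -3*A^6 - 40*A^2 - 105*A^-2 - 105*A^-6 - 40*A^-10 - 3*A^-14
  A^-6 * (8*d^4) = 8*A^2 + 32*A^-2 + 48*A^-6 + 32*A^-10 + 8*A^-14
  A^-8 * (d^5) = -A^2 - 5*A^-2 - 10*A^-6 - 10*A^-10 - 5*A^-14 - A^-18
Summing the groups: <K> = -A^14 + A^10 - A^6 + 3*A^2 - 2*A^-2 + 3*A^-6 - 2*A^-10 + A^-14 - A^-18
Normalise by the writhe: (-A^3)^(-w) = (-A^3)^(-2) = A^-6, so f(A) = A^-6 * <K> = -A^8 + A^4 - 1 + 3*A^-4 - 2*A^-8 + 3*A^-12 - 2*A^-16 + A^-20 - A^-24.
Substitute A = t^(-1/4), i.e. A^e → t^(-e/4): V(t) = -t^6 + t^5 - 2*t^4 + 3*t^3 - 2*t^2 + 3*t - 1 + t^-1 - t^-2

Answer: -t^6 + t^5 - 2*t^4 + 3*t^3 - 2*t^2 + 3*t - 1 + t^-1 - t^-2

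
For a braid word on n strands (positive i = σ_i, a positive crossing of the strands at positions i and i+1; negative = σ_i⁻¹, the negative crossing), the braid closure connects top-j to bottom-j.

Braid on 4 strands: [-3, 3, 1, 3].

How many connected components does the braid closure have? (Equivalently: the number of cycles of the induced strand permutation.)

Track the strand permutation on 4 strands, starting from identity.
  step 1: s3^-1 swaps positions 3,4 -> [1 2 4 3]
  step 2: s3 swaps positions 3,4 -> [1 2 3 4]
  step 3: s1 swaps positions 1,2 -> [2 1 3 4]
  step 4: s3 swaps positions 3,4 -> [2 1 4 3]
Final permutation (position -> original strand): [2 1 4 3]
Closure components = cycle count of this permutation = 2.

Answer: 2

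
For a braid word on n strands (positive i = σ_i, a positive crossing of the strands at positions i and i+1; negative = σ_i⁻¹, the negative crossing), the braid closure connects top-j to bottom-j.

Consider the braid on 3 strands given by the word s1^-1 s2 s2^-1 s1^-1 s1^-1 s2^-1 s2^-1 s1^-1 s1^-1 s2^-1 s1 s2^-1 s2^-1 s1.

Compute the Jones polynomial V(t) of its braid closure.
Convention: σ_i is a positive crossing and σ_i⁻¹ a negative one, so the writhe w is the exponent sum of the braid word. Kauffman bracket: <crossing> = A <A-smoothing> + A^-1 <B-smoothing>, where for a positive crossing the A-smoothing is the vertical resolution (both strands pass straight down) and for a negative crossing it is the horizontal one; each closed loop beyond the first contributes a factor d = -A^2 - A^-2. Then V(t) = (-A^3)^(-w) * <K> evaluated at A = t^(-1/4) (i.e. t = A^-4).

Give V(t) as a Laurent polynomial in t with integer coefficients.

t^-3 + t^-6 - t^-7 + t^-8 - t^-9 + t^-10 - t^-11

Derivation:
The presented braid s1^-1 s2 s2^-1 s1^-1 s1^-1 s2^-1 s2^-1 s1^-1 s1^-1 s2^-1 s1 s2^-1 s2^-1 s1 on 3 strands reduces by inverse Markov moves (closure unchanged at each step):
  Deconjugate: the word is γ·β·γ⁻¹ with γ = s1^-1 s2 (prefix) and γ⁻¹ = s2^-1 s1 (suffix); strip both.
Reduced to β = s2^-1 s1^-1 s1^-1 s2^-1 s2^-1 s1^-1 s1^-1 s2^-1 s1 s2^-1 on 3 strands, 10 crossings.
Compute on β:
Braid: s2^-1 s1^-1 s1^-1 s2^-1 s2^-1 s1^-1 s1^-1 s2^-1 s1 s2^-1 on 3 strands, 10 crossings.
Writhe w = (#positive) - (#negative) = 1 - 9 = -8.
State-sum expansion of <K>. There are 2^10 = 1024 states.
Each crossing splits two ways (0=vertical, 1=horizontal). The state's weight is A^(#A-smoothings - #B-smoothings) * d^(loops - 1).
Tabulate the states by total A-exponent and number of loops L (A-exp: L × count):
  A^10: L=6 ×1
  A^8: L=5 ×10
  A^6: L=4 ×41, L=6 ×4
  A^4: L=3 ×86, L=5 ×34
  A^2: L=2 ×92, L=4 ×114, L=6 ×4
  A^0: L=1 ×40, L=3 ×185, L=5 ×27
  A^-2: L=2 ×142, L=4 ×67, L=6 ×1
  A^-4: L=1 ×40, L=3 ×76, L=5 ×4
  A^-6: L=2 ×39, L=4 ×6
  A^-8: L=1 ×5, L=3 ×5
  A^-10: L=2 ×1
Each group contributes A^e * Σ count * d^(L-1):
Powers of d = -A^2 - A^-2: d^2 = A^4 + 2 + A^-4; d^3 = -A^6 - 3*A^2 - 3*A^-2 - A^-6; d^4 = A^8 + 4*A^4 + 6 + 4*A^-4 + A^-8; d^5 = -A^10 - 5*A^6 - 10*A^2 - 10*A^-2 - 5*A^-6 - A^-10.
  A^10 * (d^5) = -A^20 - 5*A^16 - 10*A^12 - 10*A^8 - 5*A^4 - 1
  A^8 * (10*d^4) = 10*A^16 + 40*A^12 + 60*A^8 + 40*A^4 + 10
  A^6 * (41*d^3 + 4*d^5) = -4*A^16 - 61*A^12 - 163*A^8 - 163*A^4 - 61 - 4*A^-4
  A^4 * (86*d^2 + 34*d^4) = 34*A^12 + 222*A^8 + 376*A^4 + 222 + 34*A^-4
  A^2 * (92*d + 114*d^3 + 4*d^5) = -4*A^12 - 134*A^8 - 474*A^4 - 474 - 134*A^-4 - 4*A^-8
  A^0 * (40 + 185*d^2 + 27*d^4) = 27*A^8 + 293*A^4 + 572 + 293*A^-4 + 27*A^-8
  A^-2 * (142*d + 67*d^3 + d^5) = -A^8 - 72*A^4 - 353 - 353*A^-4 - 72*A^-8 - A^-12
  A^-4 * (40 + 76*d^2 + 4*d^4) = 4*A^4 + 92 + 216*A^-4 + 92*A^-8 + 4*A^-12
  A^-6 * (39*d + 6*d^3) = -6 - 57*A^-4 - 57*A^-8 - 6*A^-12
  A^-8 * (5 + 5*d^2) = 5*A^-4 + 15*A^-8 + 5*A^-12
  A^-10 * (d) = -A^-8 - A^-12
Summing the groups: <K> = -A^20 + A^16 - A^12 + A^8 - A^4 + 1 + A^-12
Normalise by the writhe: (-A^3)^(-w) = (-A^3)^(8) = A^24, so f(A) = A^24 * <K> = -A^44 + A^40 - A^36 + A^32 - A^28 + A^24 + A^12.
Substitute A = t^(-1/4), i.e. A^e → t^(-e/4): V(t) = t^-3 + t^-6 - t^-7 + t^-8 - t^-9 + t^-10 - t^-11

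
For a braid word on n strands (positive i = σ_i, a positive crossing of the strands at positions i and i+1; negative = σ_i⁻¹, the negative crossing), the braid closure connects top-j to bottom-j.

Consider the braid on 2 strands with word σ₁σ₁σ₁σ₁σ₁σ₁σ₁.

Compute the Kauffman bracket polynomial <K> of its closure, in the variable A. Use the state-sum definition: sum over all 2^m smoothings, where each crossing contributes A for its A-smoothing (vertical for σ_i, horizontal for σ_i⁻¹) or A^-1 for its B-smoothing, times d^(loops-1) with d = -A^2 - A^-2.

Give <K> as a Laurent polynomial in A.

-A^9 - A + A^-3 - A^-7 + A^-11 - A^-15 + A^-19

Derivation:
Braid: s1 s1 s1 s1 s1 s1 s1 on 2 strands, 7 crossings.
Writhe w = (#positive) - (#negative) = 7 - 0 = 7.
State-sum expansion of <K>. There are 2^7 = 128 states.
Smooth each crossing (0=||, 1=⌣⌢); contribution A^(Σ sign_k(1-2s_k)) * d^(L-1).
Tabulate the states by total A-exponent and number of loops L (A-exp: L × count):
  A^7: L=2 ×1
  A^5: L=1 ×7
  A^3: L=2 ×21
  A^1: L=3 ×35
  A^-1: L=4 ×35
  A^-3: L=5 ×21
  A^-5: L=6 ×7
  A^-7: L=7 ×1
Each group contributes A^e * Σ count * d^(L-1):
Powers of d = -A^2 - A^-2: d^2 = A^4 + 2 + A^-4; d^3 = -A^6 - 3*A^2 - 3*A^-2 - A^-6; d^4 = A^8 + 4*A^4 + 6 + 4*A^-4 + A^-8; d^5 = -A^10 - 5*A^6 - 10*A^2 - 10*A^-2 - 5*A^-6 - A^-10; d^6 = A^12 + 6*A^8 + 15*A^4 + 20 + 15*A^-4 + 6*A^-8 + A^-12.
  A^7 * (d) = -A^9 - A^5
  A^5 * (7) = 7*A^5
  A^3 * (21*d) = -21*A^5 - 21*A
  A^1 * (35*d^2) = 35*A^5 + 70*A + 35*A^-3
  A^-1 * (35*d^3) = -35*A^5 - 105*A - 105*A^-3 - 35*A^-7
  A^-3 * (21*d^4) = 21*A^5 + 84*A + 126*A^-3 + 84*A^-7 + 21*A^-11
  A^-5 * (7*d^5) = -7*A^5 - 35*A - 70*A^-3 - 70*A^-7 - 35*A^-11 - 7*A^-15
  A^-7 * (d^6) = A^5 + 6*A + 15*A^-3 + 20*A^-7 + 15*A^-11 + 6*A^-15 + A^-19
Summing the groups: <K> = -A^9 - A + A^-3 - A^-7 + A^-11 - A^-15 + A^-19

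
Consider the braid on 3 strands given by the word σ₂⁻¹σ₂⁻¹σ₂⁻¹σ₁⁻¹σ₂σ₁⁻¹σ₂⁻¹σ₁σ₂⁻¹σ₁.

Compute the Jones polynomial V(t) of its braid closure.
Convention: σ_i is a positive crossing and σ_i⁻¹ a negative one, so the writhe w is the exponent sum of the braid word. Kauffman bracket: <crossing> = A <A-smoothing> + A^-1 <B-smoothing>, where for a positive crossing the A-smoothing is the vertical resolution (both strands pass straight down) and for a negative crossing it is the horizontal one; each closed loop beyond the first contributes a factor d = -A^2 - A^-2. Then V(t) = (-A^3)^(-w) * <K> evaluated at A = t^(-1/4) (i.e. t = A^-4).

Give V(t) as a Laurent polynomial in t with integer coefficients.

Braid: s2^-1 s2^-1 s2^-1 s1^-1 s2 s1^-1 s2^-1 s1 s2^-1 s1 on 3 strands, 10 crossings.
Writhe w = (#positive) - (#negative) = 3 - 7 = -4.
Computing the Kauffman bracket via state sum. There are 2^10 = 1024 states.
For each crossing: s=0 is the vertical smoothing, s=1 horizontal. Crossing k contributes A^(sign_k * (1 - 2*s_k)); loop factor d = -A^2 - A^-2.
Tabulate the states by total A-exponent and number of loops L (A-exp: L × count):
  A^10: L=6 ×1
  A^8: L=5 ×10
  A^6: L=4 ×41, L=6 ×4
  A^4: L=3 ×88, L=5 ×31, L=7 ×1
  A^2: L=2 ×102, L=4 ×99, L=6 ×9
  A^0: L=1 ×54, L=3 ×162, L=5 ×36
  A^-2: L=2 ×134, L=4 ×74, L=6 ×2
  A^-4: L=1 ×30, L=3 ×82, L=5 ×8
  A^-6: L=2 ×32, L=4 ×13
  A^-8: L=1 ×3, L=3 ×7
  A^-10: L=2 ×1
Each group contributes A^e * Σ count * d^(L-1):
Powers of d = -A^2 - A^-2: d^2 = A^4 + 2 + A^-4; d^3 = -A^6 - 3*A^2 - 3*A^-2 - A^-6; d^4 = A^8 + 4*A^4 + 6 + 4*A^-4 + A^-8; d^5 = -A^10 - 5*A^6 - 10*A^2 - 10*A^-2 - 5*A^-6 - A^-10; d^6 = A^12 + 6*A^8 + 15*A^4 + 20 + 15*A^-4 + 6*A^-8 + A^-12.
  A^10 * (d^5) = -A^20 - 5*A^16 - 10*A^12 - 10*A^8 - 5*A^4 - 1
  A^8 * (10*d^4) = 10*A^16 + 40*A^12 + 60*A^8 + 40*A^4 + 10
  A^6 * (41*d^3 + 4*d^5) = -4*A^16 - 61*A^12 - 163*A^8 - 163*A^4 - 61 - 4*A^-4
  A^4 * (88*d^2 + 31*d^4 + d^6) = A^16 + 37*A^12 + 227*A^8 + 382*A^4 + 227 + 37*A^-4 + A^-8
  A^2 * (102*d + 99*d^3 + 9*d^5) = -9*A^12 - 144*A^8 - 489*A^4 - 489 - 144*A^-4 - 9*A^-8
  A^0 * (54 + 162*d^2 + 36*d^4) = 36*A^8 + 306*A^4 + 594 + 306*A^-4 + 36*A^-8
  A^-2 * (134*d + 74*d^3 + 2*d^5) = -2*A^8 - 84*A^4 - 376 - 376*A^-4 - 84*A^-8 - 2*A^-12
  A^-4 * (30 + 82*d^2 + 8*d^4) = 8*A^4 + 114 + 242*A^-4 + 114*A^-8 + 8*A^-12
  A^-6 * (32*d + 13*d^3) = -13 - 71*A^-4 - 71*A^-8 - 13*A^-12
  A^-8 * (3 + 7*d^2) = 7*A^-4 + 17*A^-8 + 7*A^-12
  A^-10 * (d) = -A^-8 - A^-12
Summing the groups: <K> = -A^20 + 2*A^16 - 3*A^12 + 4*A^8 - 5*A^4 + 5 - 3*A^-4 + 3*A^-8 - A^-12
Normalise by the writhe: (-A^3)^(-w) = (-A^3)^(4) = A^12, so f(A) = A^12 * <K> = -A^32 + 2*A^28 - 3*A^24 + 4*A^20 - 5*A^16 + 5*A^12 - 3*A^8 + 3*A^4 - 1.
Substitute A = t^(-1/4), i.e. A^e → t^(-e/4): V(t) = -1 + 3*t^-1 - 3*t^-2 + 5*t^-3 - 5*t^-4 + 4*t^-5 - 3*t^-6 + 2*t^-7 - t^-8

Answer: -1 + 3*t^-1 - 3*t^-2 + 5*t^-3 - 5*t^-4 + 4*t^-5 - 3*t^-6 + 2*t^-7 - t^-8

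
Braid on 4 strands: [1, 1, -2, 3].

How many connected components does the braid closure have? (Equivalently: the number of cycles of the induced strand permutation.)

Track the strand permutation on 4 strands, starting from identity.
  step 1: s1 swaps positions 1,2 -> [2 1 3 4]
  step 2: s1 swaps positions 1,2 -> [1 2 3 4]
  step 3: s2^-1 swaps positions 2,3 -> [1 3 2 4]
  step 4: s3 swaps positions 3,4 -> [1 3 4 2]
Final permutation (position -> original strand): [1 3 4 2]
Closure components = cycle count of this permutation = 2.

Answer: 2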